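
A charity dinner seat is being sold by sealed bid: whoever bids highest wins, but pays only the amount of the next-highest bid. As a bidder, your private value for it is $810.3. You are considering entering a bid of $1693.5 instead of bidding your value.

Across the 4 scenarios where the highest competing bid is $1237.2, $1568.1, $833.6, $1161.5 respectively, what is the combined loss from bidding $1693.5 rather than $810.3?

The deviation costs you only when the competing bid falls strictly between $810.3 and $1693.5; elsewhere both bids give the same outcome.
$1237.2: truthful payoff $0, deviation payoff −$426.9 → loss $426.9.
$1568.1: truthful payoff $0, deviation payoff −$757.8 → loss $757.8.
$833.6: truthful payoff $0, deviation payoff −$23.3 → loss $23.3.
$1161.5: truthful payoff $0, deviation payoff −$351.2 → loss $351.2.
Total loss = $426.9 + $757.8 + $23.3 + $351.2 = $1559.2.
In a second-price auction your bid sets only whether you win, not what you pay, so bidding your true value is weakly dominant.

$1559.2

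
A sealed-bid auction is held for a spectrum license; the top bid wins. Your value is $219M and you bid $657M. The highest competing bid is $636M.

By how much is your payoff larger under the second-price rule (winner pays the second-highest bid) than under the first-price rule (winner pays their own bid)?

You have the highest bid, so you win under either rule.
Second-price: pay $636M → payoff −$417M.
First-price: pay your own bid $657M → payoff −$438M.
Difference = −$417M − (−$438M) = $21M.

$21M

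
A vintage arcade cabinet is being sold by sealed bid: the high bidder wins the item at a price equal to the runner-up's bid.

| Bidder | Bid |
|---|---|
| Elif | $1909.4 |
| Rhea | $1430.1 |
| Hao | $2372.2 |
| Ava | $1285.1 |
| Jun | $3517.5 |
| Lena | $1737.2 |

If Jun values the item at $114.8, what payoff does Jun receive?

Highest bid: Jun at $3517.5, so Jun wins.
Second-highest bid: Hao at $2372.2 — that is the price the winner pays.
Jun's payoff = value − price = $114.8 − $2372.2 = −$2257.4.

−$2257.4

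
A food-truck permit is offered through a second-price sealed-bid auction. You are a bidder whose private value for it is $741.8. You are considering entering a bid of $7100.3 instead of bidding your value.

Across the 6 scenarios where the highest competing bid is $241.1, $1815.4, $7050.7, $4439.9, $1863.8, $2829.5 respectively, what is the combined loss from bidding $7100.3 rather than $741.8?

$14290.3

The deviation costs you only when the competing bid falls strictly between $741.8 and $7100.3; elsewhere both bids give the same outcome.
$241.1: outcomes coincide → loss $0.
$1815.4: truthful payoff $0, deviation payoff −$1073.6 → loss $1073.6.
$7050.7: truthful payoff $0, deviation payoff −$6308.9 → loss $6308.9.
$4439.9: truthful payoff $0, deviation payoff −$3698.1 → loss $3698.1.
$1863.8: truthful payoff $0, deviation payoff −$1122 → loss $1122.
$2829.5: truthful payoff $0, deviation payoff −$2087.7 → loss $2087.7.
Total loss = $1073.6 + $6308.9 + $3698.1 + $1122 + $2087.7 = $14290.3.
Because the price is fixed by the runner-up's bid, deviating from your value can only change a good outcome into a bad one — never the reverse.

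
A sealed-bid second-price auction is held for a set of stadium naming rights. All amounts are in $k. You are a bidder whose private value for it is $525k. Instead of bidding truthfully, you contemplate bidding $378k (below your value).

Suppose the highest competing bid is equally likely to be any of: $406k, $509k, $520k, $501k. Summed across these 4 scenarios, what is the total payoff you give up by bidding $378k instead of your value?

The deviation costs you only when the competing bid falls strictly between $378k and $525k; elsewhere both bids give the same outcome.
$406k: truthful payoff $119k, deviation payoff $0k → loss $119k.
$509k: truthful payoff $16k, deviation payoff $0k → loss $16k.
$520k: truthful payoff $5k, deviation payoff $0k → loss $5k.
$501k: truthful payoff $24k, deviation payoff $0k → loss $24k.
Total loss = $119k + $16k + $5k + $24k = $164k.
Because the price is fixed by the runner-up's bid, deviating from your value can only change a good outcome into a bad one — never the reverse.

$164k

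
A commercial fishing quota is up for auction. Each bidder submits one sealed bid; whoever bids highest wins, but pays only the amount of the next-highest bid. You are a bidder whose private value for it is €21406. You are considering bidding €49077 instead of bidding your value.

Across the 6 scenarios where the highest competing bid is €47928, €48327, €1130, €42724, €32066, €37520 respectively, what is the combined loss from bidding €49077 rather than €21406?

€101535

The deviation costs you only when the competing bid falls strictly between €21406 and €49077; elsewhere both bids give the same outcome.
€47928: truthful payoff €0, deviation payoff −€26522 → loss €26522.
€48327: truthful payoff €0, deviation payoff −€26921 → loss €26921.
€1130: outcomes coincide → loss €0.
€42724: truthful payoff €0, deviation payoff −€21318 → loss €21318.
€32066: truthful payoff €0, deviation payoff −€10660 → loss €10660.
€37520: truthful payoff €0, deviation payoff −€16114 → loss €16114.
Total loss = €26522 + €26921 + €21318 + €10660 + €16114 = €101535.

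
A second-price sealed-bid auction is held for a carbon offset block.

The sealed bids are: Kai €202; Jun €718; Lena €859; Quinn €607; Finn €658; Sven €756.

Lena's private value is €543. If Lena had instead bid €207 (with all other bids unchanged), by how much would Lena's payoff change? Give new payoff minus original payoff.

The highest bid among the other bidders is €756; Lena's bid doesn't change that.
Original bid €859: Lena is highest, pays the top rival bid €756; payoff €543 − €756 = −€213.
Alternative bid €207: Lena is not highest (top rival bid is €756); payoff €0.
Change in payoff = €0 − (−€213) = €213.

€213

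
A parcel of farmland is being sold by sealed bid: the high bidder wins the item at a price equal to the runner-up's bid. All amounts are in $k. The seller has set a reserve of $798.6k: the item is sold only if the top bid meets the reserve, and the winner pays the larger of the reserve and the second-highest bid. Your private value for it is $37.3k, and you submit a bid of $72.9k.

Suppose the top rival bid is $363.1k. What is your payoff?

$0k

Your bid $72.9k is below the highest competing bid $363.1k, so you lose. Payoff $0k.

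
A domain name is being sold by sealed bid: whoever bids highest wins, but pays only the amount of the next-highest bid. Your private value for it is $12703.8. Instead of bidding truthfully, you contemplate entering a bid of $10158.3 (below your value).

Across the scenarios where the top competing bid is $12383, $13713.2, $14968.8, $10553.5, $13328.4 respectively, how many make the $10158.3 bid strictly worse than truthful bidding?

2

The deviation hurts exactly when the highest competing bid lies strictly between $10158.3 and $12703.8 — underbidding then forfeits a profitable win.
$12383: inside the interval → strictly worse (loss $320.8).
$13713.2: above both → same outcome either way.
$14968.8: above both → same outcome either way.
$10553.5: inside the interval → strictly worse (loss $2150.3).
$13328.4: above both → same outcome either way.
Count: 2.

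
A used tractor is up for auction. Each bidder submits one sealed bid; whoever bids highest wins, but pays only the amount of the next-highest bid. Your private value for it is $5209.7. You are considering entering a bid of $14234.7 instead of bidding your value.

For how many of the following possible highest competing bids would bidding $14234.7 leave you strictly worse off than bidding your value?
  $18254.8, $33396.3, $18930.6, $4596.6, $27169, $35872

The deviation hurts exactly when the highest competing bid lies strictly between $5209.7 and $14234.7 — overbidding then wins at a price above your value.
$18254.8: above both → same outcome either way.
$33396.3: above both → same outcome either way.
$18930.6: above both → same outcome either way.
$4596.6: below both → same outcome either way.
$27169: above both → same outcome either way.
$35872: above both → same outcome either way.
Count: 0.

0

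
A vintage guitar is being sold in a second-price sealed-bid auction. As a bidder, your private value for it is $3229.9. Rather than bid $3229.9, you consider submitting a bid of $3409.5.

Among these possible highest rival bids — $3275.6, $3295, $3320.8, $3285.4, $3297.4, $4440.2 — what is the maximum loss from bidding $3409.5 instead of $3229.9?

$3275.6: truthful gives $0, deviation gives −$45.7 → loss $45.7.
$3295: truthful gives $0, deviation gives −$65.1 → loss $65.1.
$3320.8: truthful gives $0, deviation gives −$90.9 → loss $90.9.
$3285.4: truthful gives $0, deviation gives −$55.5 → loss $55.5.
$3297.4: truthful gives $0, deviation gives −$67.5 → loss $67.5.
$4440.2: same outcome either way → loss $0.
Maximum loss: $90.9.

$90.9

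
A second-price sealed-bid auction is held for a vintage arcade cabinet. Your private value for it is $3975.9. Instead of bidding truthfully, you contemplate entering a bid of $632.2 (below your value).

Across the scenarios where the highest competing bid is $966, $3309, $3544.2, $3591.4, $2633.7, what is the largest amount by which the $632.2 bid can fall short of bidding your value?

$966: truthful gives $3009.9, deviation gives $0 → loss $3009.9.
$3309: truthful gives $666.9, deviation gives $0 → loss $666.9.
$3544.2: truthful gives $431.7, deviation gives $0 → loss $431.7.
$3591.4: truthful gives $384.5, deviation gives $0 → loss $384.5.
$2633.7: truthful gives $1342.2, deviation gives $0 → loss $1342.2.
Maximum loss: $3009.9.

$3009.9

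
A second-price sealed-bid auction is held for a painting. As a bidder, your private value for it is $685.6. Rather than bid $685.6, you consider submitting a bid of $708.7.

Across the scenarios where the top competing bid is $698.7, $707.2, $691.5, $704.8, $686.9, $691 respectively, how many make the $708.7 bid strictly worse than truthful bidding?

The deviation hurts exactly when the highest competing bid lies strictly between $685.6 and $708.7 — overbidding then wins at a price above your value.
$698.7: inside the interval → strictly worse (loss $13.1).
$707.2: inside the interval → strictly worse (loss $21.6).
$691.5: inside the interval → strictly worse (loss $5.9).
$704.8: inside the interval → strictly worse (loss $19.2).
$686.9: inside the interval → strictly worse (loss $1.3).
$691: inside the interval → strictly worse (loss $5.4).
Count: 6.

6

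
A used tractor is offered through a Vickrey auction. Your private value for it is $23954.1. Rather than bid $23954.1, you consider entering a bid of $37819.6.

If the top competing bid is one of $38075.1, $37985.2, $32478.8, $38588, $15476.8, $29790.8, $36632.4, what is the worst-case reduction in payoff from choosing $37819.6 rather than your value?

$38075.1: same outcome either way → loss $0.
$37985.2: same outcome either way → loss $0.
$32478.8: truthful gives $0, deviation gives −$8524.7 → loss $8524.7.
$38588: same outcome either way → loss $0.
$15476.8: same outcome either way → loss $0.
$29790.8: truthful gives $0, deviation gives −$5836.7 → loss $5836.7.
$36632.4: truthful gives $0, deviation gives −$12678.3 → loss $12678.3.
Maximum loss: $12678.3.

$12678.3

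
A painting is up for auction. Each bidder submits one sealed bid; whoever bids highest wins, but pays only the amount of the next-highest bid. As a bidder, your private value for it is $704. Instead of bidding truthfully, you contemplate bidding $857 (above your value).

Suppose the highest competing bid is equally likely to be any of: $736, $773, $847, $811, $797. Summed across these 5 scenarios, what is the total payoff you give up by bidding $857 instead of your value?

The deviation costs you only when the competing bid falls strictly between $704 and $857; elsewhere both bids give the same outcome.
$736: truthful payoff $0, deviation payoff −$32 → loss $32.
$773: truthful payoff $0, deviation payoff −$69 → loss $69.
$847: truthful payoff $0, deviation payoff −$143 → loss $143.
$811: truthful payoff $0, deviation payoff −$107 → loss $107.
$797: truthful payoff $0, deviation payoff −$93 → loss $93.
Total loss = $32 + $69 + $143 + $107 + $93 = $444.

$444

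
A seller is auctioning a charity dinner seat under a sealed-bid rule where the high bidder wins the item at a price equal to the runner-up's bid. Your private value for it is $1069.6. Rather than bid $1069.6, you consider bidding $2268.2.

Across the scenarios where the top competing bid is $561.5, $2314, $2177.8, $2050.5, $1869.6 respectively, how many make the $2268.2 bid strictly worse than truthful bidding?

The deviation hurts exactly when the highest competing bid lies strictly between $1069.6 and $2268.2 — overbidding then wins at a price above your value.
$561.5: below both → same outcome either way.
$2314: above both → same outcome either way.
$2177.8: inside the interval → strictly worse (loss $1108.2).
$2050.5: inside the interval → strictly worse (loss $980.9).
$1869.6: inside the interval → strictly worse (loss $800).
Count: 3.

3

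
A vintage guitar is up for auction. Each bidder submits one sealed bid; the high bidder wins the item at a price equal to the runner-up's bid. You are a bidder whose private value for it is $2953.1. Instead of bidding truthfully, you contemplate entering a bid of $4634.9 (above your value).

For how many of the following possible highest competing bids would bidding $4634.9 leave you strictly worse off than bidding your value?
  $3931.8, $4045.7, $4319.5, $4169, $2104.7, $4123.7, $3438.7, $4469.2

7

The deviation hurts exactly when the highest competing bid lies strictly between $2953.1 and $4634.9 — overbidding then wins at a price above your value.
$3931.8: inside the interval → strictly worse (loss $978.7).
$4045.7: inside the interval → strictly worse (loss $1092.6).
$4319.5: inside the interval → strictly worse (loss $1366.4).
$4169: inside the interval → strictly worse (loss $1215.9).
$2104.7: below both → same outcome either way.
$4123.7: inside the interval → strictly worse (loss $1170.6).
$3438.7: inside the interval → strictly worse (loss $485.6).
$4469.2: inside the interval → strictly worse (loss $1516.1).
Count: 7.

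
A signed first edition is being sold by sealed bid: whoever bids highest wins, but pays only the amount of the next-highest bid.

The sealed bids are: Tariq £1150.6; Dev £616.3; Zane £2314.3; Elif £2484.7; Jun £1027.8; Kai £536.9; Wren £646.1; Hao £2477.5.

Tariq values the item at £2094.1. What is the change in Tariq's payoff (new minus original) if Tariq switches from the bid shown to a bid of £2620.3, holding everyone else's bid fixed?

−£390.6

The highest bid among the other bidders is £2484.7; Tariq's bid doesn't change that.
Original bid £1150.6: Tariq is not highest (top rival bid is £2484.7); payoff £0.
Alternative bid £2620.3: Tariq is highest, pays the top rival bid £2484.7; payoff £2094.1 − £2484.7 = −£390.6.
Change in payoff = −£390.6 − (£0) = −£390.6.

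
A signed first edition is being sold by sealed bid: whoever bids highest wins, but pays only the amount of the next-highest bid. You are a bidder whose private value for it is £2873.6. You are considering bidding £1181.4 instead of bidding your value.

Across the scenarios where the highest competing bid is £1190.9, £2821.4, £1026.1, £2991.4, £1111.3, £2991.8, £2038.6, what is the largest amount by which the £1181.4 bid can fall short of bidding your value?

£1190.9: truthful gives £1682.7, deviation gives £0 → loss £1682.7.
£2821.4: truthful gives £52.2, deviation gives £0 → loss £52.2.
£1026.1: same outcome either way → loss £0.
£2991.4: same outcome either way → loss £0.
£1111.3: same outcome either way → loss £0.
£2991.8: same outcome either way → loss £0.
£2038.6: truthful gives £835, deviation gives £0 → loss £835.
Maximum loss: £1682.7.

£1682.7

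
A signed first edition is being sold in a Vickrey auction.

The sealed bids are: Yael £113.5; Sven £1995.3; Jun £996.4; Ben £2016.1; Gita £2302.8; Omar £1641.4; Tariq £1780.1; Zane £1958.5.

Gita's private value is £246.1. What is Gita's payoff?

−£1770

Highest bid: Gita at £2302.8, so Gita wins.
Second-highest bid: Ben at £2016.1 — that is the price the winner pays.
Gita's payoff = value − price = £246.1 − £2016.1 = −£1770.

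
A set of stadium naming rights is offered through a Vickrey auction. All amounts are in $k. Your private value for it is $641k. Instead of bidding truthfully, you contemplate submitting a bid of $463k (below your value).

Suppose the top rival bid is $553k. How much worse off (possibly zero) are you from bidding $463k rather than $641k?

$88k

Bidding your value $641k: you win (since $641k > $553k) and pay $553k. Payoff $88k.
Bidding $463k: you lose. Payoff $0k.
The competing bid $553k lies between your shaded bid and your value, so underbidding forfeits an item you could have won at a profitable price.
Loss from deviating = $88k − ($0k) = $88k.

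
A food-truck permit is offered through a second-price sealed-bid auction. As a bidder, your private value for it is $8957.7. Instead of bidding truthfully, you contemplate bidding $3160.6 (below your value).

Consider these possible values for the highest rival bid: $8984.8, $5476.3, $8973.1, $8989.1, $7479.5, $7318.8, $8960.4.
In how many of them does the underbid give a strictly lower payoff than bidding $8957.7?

The deviation hurts exactly when the highest competing bid lies strictly between $3160.6 and $8957.7 — underbidding then forfeits a profitable win.
$8984.8: above both → same outcome either way.
$5476.3: inside the interval → strictly worse (loss $3481.4).
$8973.1: above both → same outcome either way.
$8989.1: above both → same outcome either way.
$7479.5: inside the interval → strictly worse (loss $1478.2).
$7318.8: inside the interval → strictly worse (loss $1638.9).
$8960.4: above both → same outcome either way.
Count: 3.

3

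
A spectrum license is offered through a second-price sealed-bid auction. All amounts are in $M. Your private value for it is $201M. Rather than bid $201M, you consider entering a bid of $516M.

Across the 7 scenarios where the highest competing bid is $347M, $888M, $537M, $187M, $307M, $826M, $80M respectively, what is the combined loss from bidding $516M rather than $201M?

$252M

The deviation costs you only when the competing bid falls strictly between $201M and $516M; elsewhere both bids give the same outcome.
$347M: truthful payoff $0M, deviation payoff −$146M → loss $146M.
$888M: outcomes coincide → loss $0M.
$537M: outcomes coincide → loss $0M.
$187M: outcomes coincide → loss $0M.
$307M: truthful payoff $0M, deviation payoff −$106M → loss $106M.
$826M: outcomes coincide → loss $0M.
$80M: outcomes coincide → loss $0M.
Total loss = $146M + $106M = $252M.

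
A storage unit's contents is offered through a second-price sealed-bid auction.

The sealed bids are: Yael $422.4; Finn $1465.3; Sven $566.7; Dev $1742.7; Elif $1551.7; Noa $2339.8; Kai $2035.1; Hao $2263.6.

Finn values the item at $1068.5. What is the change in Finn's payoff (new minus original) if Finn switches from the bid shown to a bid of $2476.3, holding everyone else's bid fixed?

−$1271.3

The highest bid among the other bidders is $2339.8; Finn's bid doesn't change that.
Original bid $1465.3: Finn is not highest (top rival bid is $2339.8); payoff $0.
Alternative bid $2476.3: Finn is highest, pays the top rival bid $2339.8; payoff $1068.5 − $2339.8 = −$1271.3.
Change in payoff = −$1271.3 − ($0) = −$1271.3.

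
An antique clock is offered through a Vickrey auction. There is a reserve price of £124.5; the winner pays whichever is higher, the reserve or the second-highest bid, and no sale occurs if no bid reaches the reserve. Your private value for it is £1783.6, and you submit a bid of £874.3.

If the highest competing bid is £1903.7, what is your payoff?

£0

Your bid £874.3 is below the highest competing bid £1903.7, so you lose. Payoff £0.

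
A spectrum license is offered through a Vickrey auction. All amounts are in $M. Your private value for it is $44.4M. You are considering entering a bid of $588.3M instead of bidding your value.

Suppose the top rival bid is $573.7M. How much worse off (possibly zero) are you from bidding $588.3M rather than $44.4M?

Bidding your value $44.4M: you lose (since $44.4M < $573.7M). Payoff $0M.
Bidding $588.3M: you win and pay $573.7M. Payoff $44.4M − $573.7M = −$529.3M.
The competing bid $573.7M lies between your value and your inflated bid, so overbidding wins an item priced above your value.
Loss from deviating = $0M − (−$529.3M) = $529.3M.

$529.3M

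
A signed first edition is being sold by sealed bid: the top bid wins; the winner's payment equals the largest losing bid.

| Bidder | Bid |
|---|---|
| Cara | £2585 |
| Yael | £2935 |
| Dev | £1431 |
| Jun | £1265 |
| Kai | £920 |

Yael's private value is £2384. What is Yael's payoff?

−£201

Highest bid: Yael at £2935, so Yael wins.
Second-highest bid: Cara at £2585 — that is the price the winner pays.
Yael's payoff = value − price = £2384 − £2585 = −£201.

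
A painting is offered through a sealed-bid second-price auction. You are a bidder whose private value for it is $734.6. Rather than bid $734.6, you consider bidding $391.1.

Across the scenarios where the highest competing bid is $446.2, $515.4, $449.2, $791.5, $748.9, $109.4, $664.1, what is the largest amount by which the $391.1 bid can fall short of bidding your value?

$288.4

$446.2: truthful gives $288.4, deviation gives $0 → loss $288.4.
$515.4: truthful gives $219.2, deviation gives $0 → loss $219.2.
$449.2: truthful gives $285.4, deviation gives $0 → loss $285.4.
$791.5: same outcome either way → loss $0.
$748.9: same outcome either way → loss $0.
$109.4: same outcome either way → loss $0.
$664.1: truthful gives $70.5, deviation gives $0 → loss $70.5.
Maximum loss: $288.4.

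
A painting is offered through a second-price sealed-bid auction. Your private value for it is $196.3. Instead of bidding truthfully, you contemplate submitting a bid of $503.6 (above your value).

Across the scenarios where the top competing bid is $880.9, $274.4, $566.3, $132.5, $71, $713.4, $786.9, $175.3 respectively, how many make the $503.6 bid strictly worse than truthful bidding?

1

The deviation hurts exactly when the highest competing bid lies strictly between $196.3 and $503.6 — overbidding then wins at a price above your value.
$880.9: above both → same outcome either way.
$274.4: inside the interval → strictly worse (loss $78.1).
$566.3: above both → same outcome either way.
$132.5: below both → same outcome either way.
$71: below both → same outcome either way.
$713.4: above both → same outcome either way.
$786.9: above both → same outcome either way.
$175.3: below both → same outcome either way.
Count: 1.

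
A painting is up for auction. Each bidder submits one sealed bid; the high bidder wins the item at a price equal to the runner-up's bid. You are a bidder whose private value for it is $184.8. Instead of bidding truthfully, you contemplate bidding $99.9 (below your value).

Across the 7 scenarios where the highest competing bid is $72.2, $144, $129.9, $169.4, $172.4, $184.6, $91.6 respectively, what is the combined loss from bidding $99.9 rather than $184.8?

$123.7

The deviation costs you only when the competing bid falls strictly between $99.9 and $184.8; elsewhere both bids give the same outcome.
$72.2: outcomes coincide → loss $0.
$144: truthful payoff $40.8, deviation payoff $0 → loss $40.8.
$129.9: truthful payoff $54.9, deviation payoff $0 → loss $54.9.
$169.4: truthful payoff $15.4, deviation payoff $0 → loss $15.4.
$172.4: truthful payoff $12.4, deviation payoff $0 → loss $12.4.
$184.6: truthful payoff $0.2, deviation payoff $0 → loss $0.2.
$91.6: outcomes coincide → loss $0.
Total loss = $40.8 + $54.9 + $15.4 + $12.4 + $0.2 = $123.7.
Because the price is fixed by the runner-up's bid, deviating from your value can only change a good outcome into a bad one — never the reverse.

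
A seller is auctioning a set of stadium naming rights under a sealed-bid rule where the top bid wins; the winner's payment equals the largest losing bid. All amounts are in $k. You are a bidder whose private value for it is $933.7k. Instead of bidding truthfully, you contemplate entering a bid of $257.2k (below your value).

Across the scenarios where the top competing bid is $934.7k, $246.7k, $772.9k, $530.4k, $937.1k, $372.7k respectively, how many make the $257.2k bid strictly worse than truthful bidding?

The deviation hurts exactly when the highest competing bid lies strictly between $257.2k and $933.7k — underbidding then forfeits a profitable win.
$934.7k: above both → same outcome either way.
$246.7k: below both → same outcome either way.
$772.9k: inside the interval → strictly worse (loss $160.8k).
$530.4k: inside the interval → strictly worse (loss $403.3k).
$937.1k: above both → same outcome either way.
$372.7k: inside the interval → strictly worse (loss $561k).
Count: 3.

3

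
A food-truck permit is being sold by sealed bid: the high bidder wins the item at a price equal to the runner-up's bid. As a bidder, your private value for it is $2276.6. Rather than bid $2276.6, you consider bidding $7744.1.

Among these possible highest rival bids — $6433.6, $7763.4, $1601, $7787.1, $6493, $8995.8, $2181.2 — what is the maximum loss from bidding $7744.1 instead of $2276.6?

$6433.6: truthful gives $0, deviation gives −$4157 → loss $4157.
$7763.4: same outcome either way → loss $0.
$1601: same outcome either way → loss $0.
$7787.1: same outcome either way → loss $0.
$6493: truthful gives $0, deviation gives −$4216.4 → loss $4216.4.
$8995.8: same outcome either way → loss $0.
$2181.2: same outcome either way → loss $0.
Maximum loss: $4216.4.

$4216.4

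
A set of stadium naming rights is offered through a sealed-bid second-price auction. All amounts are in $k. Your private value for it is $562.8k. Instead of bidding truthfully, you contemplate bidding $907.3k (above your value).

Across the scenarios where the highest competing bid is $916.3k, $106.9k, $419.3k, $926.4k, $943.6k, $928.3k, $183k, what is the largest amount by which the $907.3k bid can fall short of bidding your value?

$0k

$916.3k: same outcome either way → loss $0k.
$106.9k: same outcome either way → loss $0k.
$419.3k: same outcome either way → loss $0k.
$926.4k: same outcome either way → loss $0k.
$943.6k: same outcome either way → loss $0k.
$928.3k: same outcome either way → loss $0k.
$183k: same outcome either way → loss $0k.
Maximum loss: $0k.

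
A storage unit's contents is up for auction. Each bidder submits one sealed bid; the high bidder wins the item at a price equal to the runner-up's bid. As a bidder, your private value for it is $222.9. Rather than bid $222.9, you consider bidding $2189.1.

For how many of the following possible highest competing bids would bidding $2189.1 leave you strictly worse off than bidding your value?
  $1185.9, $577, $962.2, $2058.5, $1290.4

The deviation hurts exactly when the highest competing bid lies strictly between $222.9 and $2189.1 — overbidding then wins at a price above your value.
$1185.9: inside the interval → strictly worse (loss $963).
$577: inside the interval → strictly worse (loss $354.1).
$962.2: inside the interval → strictly worse (loss $739.3).
$2058.5: inside the interval → strictly worse (loss $1835.6).
$1290.4: inside the interval → strictly worse (loss $1067.5).
Count: 5.

5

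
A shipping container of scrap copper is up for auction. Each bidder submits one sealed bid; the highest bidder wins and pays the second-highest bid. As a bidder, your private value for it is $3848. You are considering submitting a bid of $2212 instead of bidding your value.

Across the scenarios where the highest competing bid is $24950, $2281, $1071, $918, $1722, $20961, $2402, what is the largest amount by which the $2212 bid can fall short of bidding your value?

$1567

$24950: same outcome either way → loss $0.
$2281: truthful gives $1567, deviation gives $0 → loss $1567.
$1071: same outcome either way → loss $0.
$918: same outcome either way → loss $0.
$1722: same outcome either way → loss $0.
$20961: same outcome either way → loss $0.
$2402: truthful gives $1446, deviation gives $0 → loss $1446.
Maximum loss: $1567.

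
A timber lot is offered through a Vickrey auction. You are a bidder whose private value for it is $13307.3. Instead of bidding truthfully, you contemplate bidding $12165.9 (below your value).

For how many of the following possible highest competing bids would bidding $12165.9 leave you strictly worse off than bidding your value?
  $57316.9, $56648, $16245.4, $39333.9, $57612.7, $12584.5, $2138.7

1

The deviation hurts exactly when the highest competing bid lies strictly between $12165.9 and $13307.3 — underbidding then forfeits a profitable win.
$57316.9: above both → same outcome either way.
$56648: above both → same outcome either way.
$16245.4: above both → same outcome either way.
$39333.9: above both → same outcome either way.
$57612.7: above both → same outcome either way.
$12584.5: inside the interval → strictly worse (loss $722.8).
$2138.7: below both → same outcome either way.
Count: 1.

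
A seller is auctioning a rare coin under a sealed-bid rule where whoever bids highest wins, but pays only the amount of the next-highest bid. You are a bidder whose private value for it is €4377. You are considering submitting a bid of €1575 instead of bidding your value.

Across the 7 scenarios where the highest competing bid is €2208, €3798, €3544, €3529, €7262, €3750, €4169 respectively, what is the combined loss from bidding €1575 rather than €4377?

The deviation costs you only when the competing bid falls strictly between €1575 and €4377; elsewhere both bids give the same outcome.
€2208: truthful payoff €2169, deviation payoff €0 → loss €2169.
€3798: truthful payoff €579, deviation payoff €0 → loss €579.
€3544: truthful payoff €833, deviation payoff €0 → loss €833.
€3529: truthful payoff €848, deviation payoff €0 → loss €848.
€7262: outcomes coincide → loss €0.
€3750: truthful payoff €627, deviation payoff €0 → loss €627.
€4169: truthful payoff €208, deviation payoff €0 → loss €208.
Total loss = €2169 + €579 + €833 + €848 + €627 + €208 = €5264.

€5264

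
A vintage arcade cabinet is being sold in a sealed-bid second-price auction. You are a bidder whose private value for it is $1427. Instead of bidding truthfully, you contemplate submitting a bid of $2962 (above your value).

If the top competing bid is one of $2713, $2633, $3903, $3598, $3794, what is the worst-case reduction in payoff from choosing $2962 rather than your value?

$2713: truthful gives $0, deviation gives −$1286 → loss $1286.
$2633: truthful gives $0, deviation gives −$1206 → loss $1206.
$3903: same outcome either way → loss $0.
$3598: same outcome either way → loss $0.
$3794: same outcome either way → loss $0.
Maximum loss: $1286.

$1286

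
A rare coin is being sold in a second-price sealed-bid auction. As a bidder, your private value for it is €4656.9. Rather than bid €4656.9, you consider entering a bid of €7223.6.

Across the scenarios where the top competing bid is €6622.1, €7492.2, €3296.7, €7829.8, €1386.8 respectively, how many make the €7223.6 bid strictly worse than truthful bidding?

The deviation hurts exactly when the highest competing bid lies strictly between €4656.9 and €7223.6 — overbidding then wins at a price above your value.
€6622.1: inside the interval → strictly worse (loss €1965.2).
€7492.2: above both → same outcome either way.
€3296.7: below both → same outcome either way.
€7829.8: above both → same outcome either way.
€1386.8: below both → same outcome either way.
Count: 1.

1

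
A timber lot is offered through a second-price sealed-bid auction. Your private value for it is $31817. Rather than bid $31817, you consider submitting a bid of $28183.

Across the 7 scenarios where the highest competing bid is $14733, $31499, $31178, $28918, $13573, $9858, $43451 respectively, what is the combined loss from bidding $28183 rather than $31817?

$3856

The deviation costs you only when the competing bid falls strictly between $28183 and $31817; elsewhere both bids give the same outcome.
$14733: outcomes coincide → loss $0.
$31499: truthful payoff $318, deviation payoff $0 → loss $318.
$31178: truthful payoff $639, deviation payoff $0 → loss $639.
$28918: truthful payoff $2899, deviation payoff $0 → loss $2899.
$13573: outcomes coincide → loss $0.
$9858: outcomes coincide → loss $0.
$43451: outcomes coincide → loss $0.
Total loss = $318 + $639 + $2899 = $3856.
In a second-price auction your bid sets only whether you win, not what you pay, so bidding your true value is weakly dominant.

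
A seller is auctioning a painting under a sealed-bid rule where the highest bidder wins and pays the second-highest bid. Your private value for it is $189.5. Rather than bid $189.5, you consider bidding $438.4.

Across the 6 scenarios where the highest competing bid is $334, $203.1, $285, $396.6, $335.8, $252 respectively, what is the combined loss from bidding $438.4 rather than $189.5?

The deviation costs you only when the competing bid falls strictly between $189.5 and $438.4; elsewhere both bids give the same outcome.
$334: truthful payoff $0, deviation payoff −$144.5 → loss $144.5.
$203.1: truthful payoff $0, deviation payoff −$13.6 → loss $13.6.
$285: truthful payoff $0, deviation payoff −$95.5 → loss $95.5.
$396.6: truthful payoff $0, deviation payoff −$207.1 → loss $207.1.
$335.8: truthful payoff $0, deviation payoff −$146.3 → loss $146.3.
$252: truthful payoff $0, deviation payoff −$62.5 → loss $62.5.
Total loss = $144.5 + $13.6 + $95.5 + $207.1 + $146.3 + $62.5 = $669.5.
Truthful bidding weakly dominates here: raising your bid can only win items priced above your value, and lowering it can only forfeit items priced below.

$669.5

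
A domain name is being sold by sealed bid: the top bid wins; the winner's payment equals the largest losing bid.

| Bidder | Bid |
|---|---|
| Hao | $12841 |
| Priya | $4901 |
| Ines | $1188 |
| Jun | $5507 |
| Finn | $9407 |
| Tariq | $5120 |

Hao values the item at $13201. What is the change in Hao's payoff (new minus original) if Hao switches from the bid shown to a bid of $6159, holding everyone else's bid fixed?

The highest bid among the other bidders is $9407; Hao's bid doesn't change that.
Original bid $12841: Hao is highest, pays the top rival bid $9407; payoff $13201 − $9407 = $3794.
Alternative bid $6159: Hao is not highest (top rival bid is $9407); payoff $0.
Change in payoff = $0 − ($3794) = −$3794.

−$3794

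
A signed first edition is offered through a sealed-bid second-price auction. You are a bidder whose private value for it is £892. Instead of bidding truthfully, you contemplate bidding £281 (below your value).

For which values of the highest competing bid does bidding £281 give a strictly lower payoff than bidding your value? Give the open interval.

(£281, £892)

If the competing bid is below £281, both bids win at the same price — no difference.
If it is above £892, both bids lose — no difference.
If it lies strictly between £281 and £892, bidding your value wins at a price below your value (positive payoff) while bidding £281 loses (payoff 0).
So the deviation strictly hurts on the open interval (£281, £892).
Because the price is fixed by the runner-up's bid, deviating from your value can only change a good outcome into a bad one — never the reverse.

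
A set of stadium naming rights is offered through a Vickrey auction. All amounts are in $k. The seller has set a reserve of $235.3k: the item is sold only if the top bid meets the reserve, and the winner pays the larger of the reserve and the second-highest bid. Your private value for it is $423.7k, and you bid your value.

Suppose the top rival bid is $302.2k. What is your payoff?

Your bid $423.7k is the highest and exceeds the reserve.
Price = max(second-highest bid, reserve) = max($302.2k, $235.3k) = $302.2k.
Payoff = $423.7k − $302.2k = $121.5k.

$121.5k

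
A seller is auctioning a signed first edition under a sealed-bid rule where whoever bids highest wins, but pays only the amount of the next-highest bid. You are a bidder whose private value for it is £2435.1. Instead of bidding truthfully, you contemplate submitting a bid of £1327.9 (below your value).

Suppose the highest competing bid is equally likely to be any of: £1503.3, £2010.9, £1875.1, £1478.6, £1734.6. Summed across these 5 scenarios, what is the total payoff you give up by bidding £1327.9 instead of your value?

The deviation costs you only when the competing bid falls strictly between £1327.9 and £2435.1; elsewhere both bids give the same outcome.
£1503.3: truthful payoff £931.8, deviation payoff £0 → loss £931.8.
£2010.9: truthful payoff £424.2, deviation payoff £0 → loss £424.2.
£1875.1: truthful payoff £560, deviation payoff £0 → loss £560.
£1478.6: truthful payoff £956.5, deviation payoff £0 → loss £956.5.
£1734.6: truthful payoff £700.5, deviation payoff £0 → loss £700.5.
Total loss = £931.8 + £424.2 + £560 + £956.5 + £700.5 = £3573.

£3573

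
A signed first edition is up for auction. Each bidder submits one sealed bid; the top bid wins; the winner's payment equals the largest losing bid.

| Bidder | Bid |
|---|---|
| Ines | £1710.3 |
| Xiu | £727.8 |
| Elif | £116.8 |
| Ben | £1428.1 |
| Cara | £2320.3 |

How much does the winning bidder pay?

Highest bid: Cara at £2320.3, so Cara wins.
Second-highest bid: Ines at £1710.3 — that is the price the winner pays.

£1710.3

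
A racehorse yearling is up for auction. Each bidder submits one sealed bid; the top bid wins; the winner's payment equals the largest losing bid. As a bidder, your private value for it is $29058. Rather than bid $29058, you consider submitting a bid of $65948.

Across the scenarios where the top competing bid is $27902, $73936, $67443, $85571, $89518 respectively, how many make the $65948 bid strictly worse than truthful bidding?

0

The deviation hurts exactly when the highest competing bid lies strictly between $29058 and $65948 — overbidding then wins at a price above your value.
$27902: below both → same outcome either way.
$73936: above both → same outcome either way.
$67443: above both → same outcome either way.
$85571: above both → same outcome either way.
$89518: above both → same outcome either way.
Count: 0.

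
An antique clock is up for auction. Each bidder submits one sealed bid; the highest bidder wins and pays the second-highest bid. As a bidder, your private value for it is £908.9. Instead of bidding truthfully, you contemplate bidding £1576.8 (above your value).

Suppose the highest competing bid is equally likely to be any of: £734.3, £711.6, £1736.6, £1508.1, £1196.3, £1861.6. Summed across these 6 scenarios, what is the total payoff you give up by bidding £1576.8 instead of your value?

The deviation costs you only when the competing bid falls strictly between £908.9 and £1576.8; elsewhere both bids give the same outcome.
£734.3: outcomes coincide → loss £0.
£711.6: outcomes coincide → loss £0.
£1736.6: outcomes coincide → loss £0.
£1508.1: truthful payoff £0, deviation payoff −£599.2 → loss £599.2.
£1196.3: truthful payoff £0, deviation payoff −£287.4 → loss £287.4.
£1861.6: outcomes coincide → loss £0.
Total loss = £599.2 + £287.4 = £886.6.

£886.6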